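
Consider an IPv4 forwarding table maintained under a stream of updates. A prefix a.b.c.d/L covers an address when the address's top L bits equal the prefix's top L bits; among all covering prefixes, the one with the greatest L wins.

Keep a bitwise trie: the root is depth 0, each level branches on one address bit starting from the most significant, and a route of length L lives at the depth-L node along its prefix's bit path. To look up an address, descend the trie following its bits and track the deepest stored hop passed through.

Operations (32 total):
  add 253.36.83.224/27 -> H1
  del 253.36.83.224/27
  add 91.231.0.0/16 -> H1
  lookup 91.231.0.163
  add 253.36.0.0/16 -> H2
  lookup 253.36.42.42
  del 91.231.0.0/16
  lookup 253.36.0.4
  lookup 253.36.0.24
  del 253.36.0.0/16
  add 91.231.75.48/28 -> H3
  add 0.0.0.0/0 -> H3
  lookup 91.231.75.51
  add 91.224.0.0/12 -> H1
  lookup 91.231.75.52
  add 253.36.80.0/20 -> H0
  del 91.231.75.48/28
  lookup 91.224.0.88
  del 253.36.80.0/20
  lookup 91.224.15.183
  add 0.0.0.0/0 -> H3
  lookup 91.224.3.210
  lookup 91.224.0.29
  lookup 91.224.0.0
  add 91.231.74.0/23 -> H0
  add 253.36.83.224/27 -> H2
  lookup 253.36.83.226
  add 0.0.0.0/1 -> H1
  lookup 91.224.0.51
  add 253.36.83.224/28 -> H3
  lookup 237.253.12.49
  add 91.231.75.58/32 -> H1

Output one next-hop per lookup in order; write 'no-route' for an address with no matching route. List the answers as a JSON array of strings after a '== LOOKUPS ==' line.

Process each operation:
  + 253.36.83.224/27 (H1) depth=27
  - 253.36.83.224/27 clear@27
  + 91.231.0.0/16 (H1) depth=16
  ? 91.231.0.163  path d0:-→d1:-→d2:-→d3:-→d4:-→d5:-→d6:-→d7:-→d8:-→d9:-→d10:-→d11:-→d12:-→d13:-→d14:-→d15:-→d16:H1  best=H1
  + 253.36.0.0/16 (H2) depth=16
  ? 253.36.42.42  path d0:-→d1:-→d2:-→d3:-→d4:-→d5:-→d6:-→d7:-→d8:-→d9:-→d10:-→d11:-→d12:-→d13:-→d14:-→d15:-→d16:H2→d17:-  best=H2
  - 91.231.0.0/16 clear@16
  ? 253.36.0.4  path d0:-→d1:-→d2:-→d3:-→d4:-→d5:-→d6:-→d7:-→d8:-→d9:-→d10:-→d11:-→d12:-→d13:-→d14:-→d15:-→d16:H2→d17:-  best=H2
  ? 253.36.0.24  path d0:-→d1:-→d2:-→d3:-→d4:-→d5:-→d6:-→d7:-→d8:-→d9:-→d10:-→d11:-→d12:-→d13:-→d14:-→d15:-→d16:H2→d17:-  best=H2
  - 253.36.0.0/16 clear@16
  + 91.231.75.48/28 (H3) depth=28
  + 0.0.0.0/0 (H3) depth=0
  ? 91.231.75.51  path d0:H3→d1:-→d2:-→d3:-→d4:-→d5:-→d6:-→d7:-→d8:-→d9:-→d10:-→d11:-→d12:-→d13:-→d14:-→d15:-→d16:-→d17:-→d18:-→d19:-→d20:-→d21:-→d22:-→d23:-→d24:-→d25:-→d26:-→d27:-→d28:H3  best=H3
  + 91.224.0.0/12 (H1) depth=12
  ? 91.231.75.52  path d0:H3→d1:-→d2:-→d3:-→d4:-→d5:-→d6:-→d7:-→d8:-→d9:-→d10:-→d11:-→d12:H1→d13:-→d14:-→d15:-→d16:-→d17:-→d18:-→d19:-→d20:-→d21:-→d22:-→d23:-→d24:-→d25:-→d26:-→d27:-→d28:H3  best=H3
  + 253.36.80.0/20 (H0) depth=20
  - 91.231.75.48/28 clear@28
  ? 91.224.0.88  path d0:H3→d1:-→d2:-→d3:-→d4:-→d5:-→d6:-→d7:-→d8:-→d9:-→d10:-→d11:-→d12:H1→d13:-  best=H1
  - 253.36.80.0/20 clear@20
  ? 91.224.15.183  path d0:H3→d1:-→d2:-→d3:-→d4:-→d5:-→d6:-→d7:-→d8:-→d9:-→d10:-→d11:-→d12:H1→d13:-  best=H1
  + 0.0.0.0/0 (H3) depth=0
  ? 91.224.3.210  path d0:H3→d1:-→d2:-→d3:-→d4:-→d5:-→d6:-→d7:-→d8:-→d9:-→d10:-→d11:-→d12:H1→d13:-  best=H1
  ? 91.224.0.29  path d0:H3→d1:-→d2:-→d3:-→d4:-→d5:-→d6:-→d7:-→d8:-→d9:-→d10:-→d11:-→d12:H1→d13:-  best=H1
  ? 91.224.0.0  path d0:H3→d1:-→d2:-→d3:-→d4:-→d5:-→d6:-→d7:-→d8:-→d9:-→d10:-→d11:-→d12:H1→d13:-  best=H1
  + 91.231.74.0/23 (H0) depth=23
  + 253.36.83.224/27 (H2) depth=27
  ? 253.36.83.226  path d0:H3→d1:-→d2:-→d3:-→d4:-→d5:-→d6:-→d7:-→d8:-→d9:-→d10:-→d11:-→d12:-→d13:-→d14:-→d15:-→d16:-→d17:-→d18:-→d19:-→d20:-→d21:-→d22:-→d23:-→d24:-→d25:-→d26:-→d27:H2  best=H2
  + 0.0.0.0/1 (H1) depth=1
  ? 91.224.0.51  path d0:H3→d1:H1→d2:-→d3:-→d4:-→d5:-→d6:-→d7:-→d8:-→d9:-→d10:-→d11:-→d12:H1→d13:-  best=H1
  + 253.36.83.224/28 (H3) depth=28
  ? 237.253.12.49  path d0:H3→d1:-→d2:-→d3:-  best=H3
  + 91.231.75.58/32 (H1) depth=32

== LOOKUPS ==
["H1","H2","H2","H2","H3","H3","H1","H1","H1","H1","H1","H2","H1","H3"]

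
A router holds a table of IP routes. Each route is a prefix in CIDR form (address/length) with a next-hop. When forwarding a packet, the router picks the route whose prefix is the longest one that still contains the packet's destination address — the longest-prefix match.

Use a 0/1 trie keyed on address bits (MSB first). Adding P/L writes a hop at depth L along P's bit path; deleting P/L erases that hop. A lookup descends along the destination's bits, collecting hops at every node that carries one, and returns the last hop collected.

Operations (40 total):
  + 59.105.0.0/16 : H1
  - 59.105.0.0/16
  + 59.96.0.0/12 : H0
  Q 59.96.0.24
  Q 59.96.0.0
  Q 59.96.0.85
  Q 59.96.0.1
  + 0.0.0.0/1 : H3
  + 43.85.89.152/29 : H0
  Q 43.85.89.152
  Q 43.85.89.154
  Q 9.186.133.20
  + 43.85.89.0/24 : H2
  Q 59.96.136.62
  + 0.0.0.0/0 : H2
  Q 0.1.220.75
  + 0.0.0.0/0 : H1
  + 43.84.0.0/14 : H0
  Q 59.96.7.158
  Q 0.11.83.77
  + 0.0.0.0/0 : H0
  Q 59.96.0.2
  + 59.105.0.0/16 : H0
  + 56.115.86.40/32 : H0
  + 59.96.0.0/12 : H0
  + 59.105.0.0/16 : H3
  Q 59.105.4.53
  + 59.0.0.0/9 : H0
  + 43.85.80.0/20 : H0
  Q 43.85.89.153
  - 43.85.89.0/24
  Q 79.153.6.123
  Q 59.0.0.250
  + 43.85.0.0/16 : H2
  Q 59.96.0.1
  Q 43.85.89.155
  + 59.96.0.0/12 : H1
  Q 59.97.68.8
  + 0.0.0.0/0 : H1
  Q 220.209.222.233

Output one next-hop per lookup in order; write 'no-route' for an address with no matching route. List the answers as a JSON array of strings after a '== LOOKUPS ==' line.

Trace:
  add 59.105.0.0/16 -> H1 at depth 16
  del 59.105.0.0/16 (clear depth 16)
  add 59.96.0.0/12 -> H0 at depth 12
  lookup 59.96.0.24: bits 001110110110 walk d0:-→d1:-→d2:-→d3:-→d4:-→d5:-→d6:-→d7:-→d8:-→d9:-→d10:-→d11:-→d12:H0 -> H0
  lookup 59.96.0.0: bits 001110110110 walk d0:-→d1:-→d2:-→d3:-→d4:-→d5:-→d6:-→d7:-→d8:-→d9:-→d10:-→d11:-→d12:H0 -> H0
  lookup 59.96.0.85: bits 001110110110 walk d0:-→d1:-→d2:-→d3:-→d4:-→d5:-→d6:-→d7:-→d8:-→d9:-→d10:-→d11:-→d12:H0 -> H0
  lookup 59.96.0.1: bits 001110110110 walk d0:-→d1:-→d2:-→d3:-→d4:-→d5:-→d6:-→d7:-→d8:-→d9:-→d10:-→d11:-→d12:H0 -> H0
  add 0.0.0.0/1 -> H3 at depth 1
  add 43.85.89.152/29 -> H0 at depth 29
  lookup 43.85.89.152: bits 00101011010101010101100110011 walk d0:-→d1:H3→d2:-→d3:-→d4:-→d5:-→d6:-→d7:-→d8:-→d9:-→d10:-→d11:-→d12:-→d13:-→d14:-→d15:-→d16:-→d17:-→d18:-→d19:-→d20:-→d21:-→d22:-→d23:-→d24:-→d25:-→d26:-→d27:-→d28:-→d29:H0 -> H0
  lookup 43.85.89.154: bits 00101011010101010101100110011 walk d0:-→d1:H3→d2:-→d3:-→d4:-→d5:-→d6:-→d7:-→d8:-→d9:-→d10:-→d11:-→d12:-→d13:-→d14:-→d15:-→d16:-→d17:-→d18:-→d19:-→d20:-→d21:-→d22:-→d23:-→d24:-→d25:-→d26:-→d27:-→d28:-→d29:H0 -> H0
  lookup 9.186.133.20: bits 00 walk d0:-→d1:H3→d2:- -> H3
  add 43.85.89.0/24 -> H2 at depth 24
  lookup 59.96.136.62: bits 001110110110 walk d0:-→d1:H3→d2:-→d3:-→d4:-→d5:-→d6:-→d7:-→d8:-→d9:-→d10:-→d11:-→d12:H0 -> H0
  add 0.0.0.0/0 -> H2 at depth 0
  lookup 0.1.220.75: bits 00 walk d0:H2→d1:H3→d2:- -> H3
  add 0.0.0.0/0 -> H1 at depth 0
  add 43.84.0.0/14 -> H0 at depth 14
  lookup 59.96.7.158: bits 001110110110 walk d0:H1→d1:H3→d2:-→d3:-→d4:-→d5:-→d6:-→d7:-→d8:-→d9:-→d10:-→d11:-→d12:H0 -> H0
  lookup 0.11.83.77: bits 00 walk d0:H1→d1:H3→d2:- -> H3
  add 0.0.0.0/0 -> H0 at depth 0
  lookup 59.96.0.2: bits 001110110110 walk d0:H0→d1:H3→d2:-→d3:-→d4:-→d5:-→d6:-→d7:-→d8:-→d9:-→d10:-→d11:-→d12:H0 -> H0
  add 59.105.0.0/16 -> H0 at depth 16
  add 56.115.86.40/32 -> H0 at depth 32
  add 59.96.0.0/12 -> H0 at depth 12
  add 59.105.0.0/16 -> H3 at depth 16
  lookup 59.105.4.53: bits 0011101101101001 walk d0:H0→d1:H3→d2:-→d3:-→d4:-→d5:-→d6:-→d7:-→d8:-→d9:-→d10:-→d11:-→d12:H0→d13:-→d14:-→d15:-→d16:H3 -> H3
  add 59.0.0.0/9 -> H0 at depth 9
  add 43.85.80.0/20 -> H0 at depth 20
  lookup 43.85.89.153: bits 00101011010101010101100110011 walk d0:H0→d1:H3→d2:-→d3:-→d4:-→d5:-→d6:-→d7:-→d8:-→d9:-→d10:-→d11:-→d12:-→d13:-→d14:H0→d15:-→d16:-→d17:-→d18:-→d19:-→d20:H0→d21:-→d22:-→d23:-→d24:H2→d25:-→d26:-→d27:-→d28:-→d29:H0 -> H0
  del 43.85.89.0/24 (clear depth 24)
  lookup 79.153.6.123: bits 0 walk d0:H0→d1:H3 -> H3
  lookup 59.0.0.250: bits 001110110 walk d0:H0→d1:H3→d2:-→d3:-→d4:-→d5:-→d6:-→d7:-→d8:-→d9:H0 -> H0
  add 43.85.0.0/16 -> H2 at depth 16
  lookup 59.96.0.1: bits 001110110110 walk d0:H0→d1:H3→d2:-→d3:-→d4:-→d5:-→d6:-→d7:-→d8:-→d9:H0→d10:-→d11:-→d12:H0 -> H0
  lookup 43.85.89.155: bits 00101011010101010101100110011 walk d0:H0→d1:H3→d2:-→d3:-→d4:-→d5:-→d6:-→d7:-→d8:-→d9:-→d10:-→d11:-→d12:-→d13:-→d14:H0→d15:-→d16:H2→d17:-→d18:-→d19:-→d20:H0→d21:-→d22:-→d23:-→d24:-→d25:-→d26:-→d27:-→d28:-→d29:H0 -> H0
  add 59.96.0.0/12 -> H1 at depth 12
  lookup 59.97.68.8: bits 001110110110 walk d0:H0→d1:H3→d2:-→d3:-→d4:-→d5:-→d6:-→d7:-→d8:-→d9:H0→d10:-→d11:-→d12:H1 -> H1
  add 0.0.0.0/0 -> H1 at depth 0
  lookup 220.209.222.233: bits ε walk d0:H1 -> H1

== LOOKUPS ==
["H0","H0","H0","H0","H0","H0","H3","H0","H3","H0","H3","H0","H3","H0","H3","H0","H0","H0","H1","H1"]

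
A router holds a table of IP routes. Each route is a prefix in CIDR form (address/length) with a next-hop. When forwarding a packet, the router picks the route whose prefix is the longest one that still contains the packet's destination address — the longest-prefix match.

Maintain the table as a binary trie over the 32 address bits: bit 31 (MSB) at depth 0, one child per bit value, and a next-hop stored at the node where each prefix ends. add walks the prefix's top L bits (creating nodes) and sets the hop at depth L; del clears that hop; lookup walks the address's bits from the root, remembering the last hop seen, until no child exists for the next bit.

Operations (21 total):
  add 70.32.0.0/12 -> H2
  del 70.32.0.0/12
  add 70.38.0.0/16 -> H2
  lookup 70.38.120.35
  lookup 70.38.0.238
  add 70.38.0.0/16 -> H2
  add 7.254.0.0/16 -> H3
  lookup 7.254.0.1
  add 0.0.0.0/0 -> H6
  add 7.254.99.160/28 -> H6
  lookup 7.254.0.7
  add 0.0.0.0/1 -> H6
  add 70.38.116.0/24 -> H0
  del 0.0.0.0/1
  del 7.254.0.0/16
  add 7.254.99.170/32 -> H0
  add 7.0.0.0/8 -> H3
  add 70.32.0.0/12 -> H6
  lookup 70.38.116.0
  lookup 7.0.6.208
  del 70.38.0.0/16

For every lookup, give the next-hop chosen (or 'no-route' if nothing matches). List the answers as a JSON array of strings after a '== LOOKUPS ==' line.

Process each operation:
  add 70.32.0.0/12 -> H2 at depth 12
  del 70.32.0.0/12 (clear depth 12)
  add 70.38.0.0/16 -> H2 at depth 16
  Q 70.38.120.35: descend 0100011000100110 ; hops seen [H2] ; pick H2
  Q 70.38.0.238: descend 0100011000100110 ; hops seen [H2] ; pick H2
  add 70.38.0.0/16 -> H2 at depth 16
  add 7.254.0.0/16 -> H3 at depth 16
  Q 7.254.0.1: descend 0000011111111110 ; hops seen [H3] ; pick H3
  add 0.0.0.0/0 -> H6 at depth 0
  add 7.254.99.160/28 -> H6 at depth 28
  Q 7.254.0.7: descend 00000111111111100 ; hops seen [H6,H3] ; pick H3
  add 0.0.0.0/1 -> H6 at depth 1
  add 70.38.116.0/24 -> H0 at depth 24
  del 0.0.0.0/1 (clear depth 1)
  del 7.254.0.0/16 (clear depth 16)
  add 7.254.99.170/32 -> H0 at depth 32
  add 7.0.0.0/8 -> H3 at depth 8
  add 70.32.0.0/12 -> H6 at depth 12
  Q 70.38.116.0: descend 010001100010011001110100 ; hops seen [H6,H6,H2,H0] ; pick H0
  Q 7.0.6.208: descend 00000111 ; hops seen [H6,H3] ; pick H3
  del 70.38.0.0/16 (clear depth 16)

== LOOKUPS ==
["H2","H2","H3","H3","H0","H3"]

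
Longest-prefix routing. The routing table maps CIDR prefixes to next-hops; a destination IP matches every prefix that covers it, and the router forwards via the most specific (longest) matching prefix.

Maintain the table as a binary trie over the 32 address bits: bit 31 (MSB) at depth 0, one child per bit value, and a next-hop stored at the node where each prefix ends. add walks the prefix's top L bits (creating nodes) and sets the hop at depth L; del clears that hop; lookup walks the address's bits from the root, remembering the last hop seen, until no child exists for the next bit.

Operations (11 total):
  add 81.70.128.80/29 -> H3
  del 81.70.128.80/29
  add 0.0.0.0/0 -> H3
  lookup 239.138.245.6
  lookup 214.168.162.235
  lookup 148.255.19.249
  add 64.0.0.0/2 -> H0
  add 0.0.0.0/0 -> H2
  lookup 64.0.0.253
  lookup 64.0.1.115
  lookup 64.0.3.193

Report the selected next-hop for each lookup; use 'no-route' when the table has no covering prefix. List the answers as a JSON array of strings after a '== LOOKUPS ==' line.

Apply in order:
  add 81.70.128.80/29 -> H3 at depth 29
  - 81.70.128.80/29 clear@29
  add 0.0.0.0/0 -> H3 at depth 0
  lookup 239.138.245.6: bits ε walk d0:H3 -> H3
  lookup 214.168.162.235: bits ε walk d0:H3 -> H3
  lookup 148.255.19.249: bits ε walk d0:H3 -> H3
  add 64.0.0.0/2 -> H0 at depth 2
  add 0.0.0.0/0 -> H2 at depth 0
  lookup 64.0.0.253: bits 010 walk d0:H2→d1:-→d2:H0→d3:- -> H0
  lookup 64.0.1.115: bits 010 walk d0:H2→d1:-→d2:H0→d3:- -> H0
  lookup 64.0.3.193: bits 010 walk d0:H2→d1:-→d2:H0→d3:- -> H0

== LOOKUPS ==
["H3","H3","H3","H0","H0","H0"]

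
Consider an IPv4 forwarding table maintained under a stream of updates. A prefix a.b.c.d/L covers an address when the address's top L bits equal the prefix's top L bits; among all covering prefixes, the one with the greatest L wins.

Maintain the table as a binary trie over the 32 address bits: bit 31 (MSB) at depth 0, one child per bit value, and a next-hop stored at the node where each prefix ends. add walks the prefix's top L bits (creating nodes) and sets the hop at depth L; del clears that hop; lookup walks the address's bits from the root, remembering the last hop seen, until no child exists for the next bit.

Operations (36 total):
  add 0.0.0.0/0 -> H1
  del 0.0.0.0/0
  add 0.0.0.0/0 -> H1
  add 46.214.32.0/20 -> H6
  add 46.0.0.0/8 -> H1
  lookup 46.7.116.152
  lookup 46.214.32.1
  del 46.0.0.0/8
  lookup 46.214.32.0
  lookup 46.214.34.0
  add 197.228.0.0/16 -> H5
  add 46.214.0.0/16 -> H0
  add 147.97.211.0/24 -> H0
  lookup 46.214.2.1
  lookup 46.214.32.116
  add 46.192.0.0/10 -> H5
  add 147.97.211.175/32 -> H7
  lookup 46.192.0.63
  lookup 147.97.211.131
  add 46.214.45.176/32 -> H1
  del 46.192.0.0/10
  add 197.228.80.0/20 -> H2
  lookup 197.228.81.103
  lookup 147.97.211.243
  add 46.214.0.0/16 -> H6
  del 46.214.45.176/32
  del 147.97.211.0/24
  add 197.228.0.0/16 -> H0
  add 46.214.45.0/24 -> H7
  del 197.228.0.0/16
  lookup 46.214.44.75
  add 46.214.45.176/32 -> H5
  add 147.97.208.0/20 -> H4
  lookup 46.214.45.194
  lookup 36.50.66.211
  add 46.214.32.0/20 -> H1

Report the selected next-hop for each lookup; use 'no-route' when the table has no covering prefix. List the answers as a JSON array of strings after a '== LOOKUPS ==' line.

Apply in order:
  add 0.0.0.0/0 -> H1 at depth 0
  - 0.0.0.0/0 clear@0
  add 0.0.0.0/0 -> H1 at depth 0
  add 46.214.32.0/20 -> H6 at depth 20
  add 46.0.0.0/8 -> H1 at depth 8
  ? 46.7.116.152  path d0:H1→d1:-→d2:-→d3:-→d4:-→d5:-→d6:-→d7:-→d8:H1  best=H1
  ? 46.214.32.1  path d0:H1→d1:-→d2:-→d3:-→d4:-→d5:-→d6:-→d7:-→d8:H1→d9:-→d10:-→d11:-→d12:-→d13:-→d14:-→d15:-→d16:-→d17:-→d18:-→d19:-→d20:H6  best=H6
  - 46.0.0.0/8 clear@8
  ? 46.214.32.0  path d0:H1→d1:-→d2:-→d3:-→d4:-→d5:-→d6:-→d7:-→d8:-→d9:-→d10:-→d11:-→d12:-→d13:-→d14:-→d15:-→d16:-→d17:-→d18:-→d19:-→d20:H6  best=H6
  ? 46.214.34.0  path d0:H1→d1:-→d2:-→d3:-→d4:-→d5:-→d6:-→d7:-→d8:-→d9:-→d10:-→d11:-→d12:-→d13:-→d14:-→d15:-→d16:-→d17:-→d18:-→d19:-→d20:H6  best=H6
  add 197.228.0.0/16 -> H5 at depth 16
  add 46.214.0.0/16 -> H0 at depth 16
  add 147.97.211.0/24 -> H0 at depth 24
  ? 46.214.2.1  path d0:H1→d1:-→d2:-→d3:-→d4:-→d5:-→d6:-→d7:-→d8:-→d9:-→d10:-→d11:-→d12:-→d13:-→d14:-→d15:-→d16:H0→d17:-→d18:-  best=H0
  ? 46.214.32.116  path d0:H1→d1:-→d2:-→d3:-→d4:-→d5:-→d6:-→d7:-→d8:-→d9:-→d10:-→d11:-→d12:-→d13:-→d14:-→d15:-→d16:H0→d17:-→d18:-→d19:-→d20:H6  best=H6
  add 46.192.0.0/10 -> H5 at depth 10
  add 147.97.211.175/32 -> H7 at depth 32
  ? 46.192.0.63  path d0:H1→d1:-→d2:-→d3:-→d4:-→d5:-→d6:-→d7:-→d8:-→d9:-→d10:H5→d11:-  best=H5
  ? 147.97.211.131  path d0:H1→d1:-→d2:-→d3:-→d4:-→d5:-→d6:-→d7:-→d8:-→d9:-→d10:-→d11:-→d12:-→d13:-→d14:-→d15:-→d16:-→d17:-→d18:-→d19:-→d20:-→d21:-→d22:-→d23:-→d24:H0→d25:-→d26:-  best=H0
  add 46.214.45.176/32 -> H1 at depth 32
  - 46.192.0.0/10 clear@10
  add 197.228.80.0/20 -> H2 at depth 20
  ? 197.228.81.103  path d0:H1→d1:-→d2:-→d3:-→d4:-→d5:-→d6:-→d7:-→d8:-→d9:-→d10:-→d11:-→d12:-→d13:-→d14:-→d15:-→d16:H5→d17:-→d18:-→d19:-→d20:H2  best=H2
  ? 147.97.211.243  path d0:H1→d1:-→d2:-→d3:-→d4:-→d5:-→d6:-→d7:-→d8:-→d9:-→d10:-→d11:-→d12:-→d13:-→d14:-→d15:-→d16:-→d17:-→d18:-→d19:-→d20:-→d21:-→d22:-→d23:-→d24:H0→d25:-  best=H0
  add 46.214.0.0/16 -> H6 at depth 16
  - 46.214.45.176/32 clear@32
  - 147.97.211.0/24 clear@24
  add 197.228.0.0/16 -> H0 at depth 16
  add 46.214.45.0/24 -> H7 at depth 24
  - 197.228.0.0/16 clear@16
  ? 46.214.44.75  path d0:H1→d1:-→d2:-→d3:-→d4:-→d5:-→d6:-→d7:-→d8:-→d9:-→d10:-→d11:-→d12:-→d13:-→d14:-→d15:-→d16:H6→d17:-→d18:-→d19:-→d20:H6→d21:-→d22:-→d23:-  best=H6
  add 46.214.45.176/32 -> H5 at depth 32
  add 147.97.208.0/20 -> H4 at depth 20
  ? 46.214.45.194  path d0:H1→d1:-→d2:-→d3:-→d4:-→d5:-→d6:-→d7:-→d8:-→d9:-→d10:-→d11:-→d12:-→d13:-→d14:-→d15:-→d16:H6→d17:-→d18:-→d19:-→d20:H6→d21:-→d22:-→d23:-→d24:H7→d25:-  best=H7
  ? 36.50.66.211  path d0:H1→d1:-→d2:-→d3:-→d4:-  best=H1
  add 46.214.32.0/20 -> H1 at depth 20

== LOOKUPS ==
["H1","H6","H6","H6","H0","H6","H5","H0","H2","H0","H6","H7","H1"]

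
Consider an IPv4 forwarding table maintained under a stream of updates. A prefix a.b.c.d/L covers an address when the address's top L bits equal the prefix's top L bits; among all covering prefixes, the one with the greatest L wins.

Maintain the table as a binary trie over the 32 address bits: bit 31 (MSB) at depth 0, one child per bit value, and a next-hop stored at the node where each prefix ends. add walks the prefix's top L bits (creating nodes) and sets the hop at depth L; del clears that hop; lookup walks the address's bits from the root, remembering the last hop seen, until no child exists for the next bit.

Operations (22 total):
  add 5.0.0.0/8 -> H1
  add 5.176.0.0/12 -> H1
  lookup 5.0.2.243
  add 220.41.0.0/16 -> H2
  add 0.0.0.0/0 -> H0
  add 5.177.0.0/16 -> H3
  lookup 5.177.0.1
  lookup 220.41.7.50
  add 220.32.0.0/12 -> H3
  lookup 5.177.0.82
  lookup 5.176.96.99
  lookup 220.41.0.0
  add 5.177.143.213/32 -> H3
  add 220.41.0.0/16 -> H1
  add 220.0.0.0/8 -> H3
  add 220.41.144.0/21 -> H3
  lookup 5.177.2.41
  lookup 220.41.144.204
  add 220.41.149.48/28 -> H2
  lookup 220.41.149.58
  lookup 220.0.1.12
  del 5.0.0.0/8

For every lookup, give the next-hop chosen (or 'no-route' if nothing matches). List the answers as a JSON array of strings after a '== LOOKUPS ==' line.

Process each operation:
  add 5.0.0.0/8 -> H1 at depth 8
  add 5.176.0.0/12 -> H1 at depth 12
  Q 5.0.2.243: descend 00000101 ; hops seen [H1] ; pick H1
  add 220.41.0.0/16 -> H2 at depth 16
  add 0.0.0.0/0 -> H0 at depth 0
  add 5.177.0.0/16 -> H3 at depth 16
  Q 5.177.0.1: descend 0000010110110001 ; hops seen [H0,H1,H1,H3] ; pick H3
  Q 220.41.7.50: descend 1101110000101001 ; hops seen [H0,H2] ; pick H2
  add 220.32.0.0/12 -> H3 at depth 12
  Q 5.177.0.82: descend 0000010110110001 ; hops seen [H0,H1,H1,H3] ; pick H3
  Q 5.176.96.99: descend 000001011011000 ; hops seen [H0,H1,H1] ; pick H1
  Q 220.41.0.0: descend 1101110000101001 ; hops seen [H0,H3,H2] ; pick H2
  add 5.177.143.213/32 -> H3 at depth 32
  add 220.41.0.0/16 -> H1 at depth 16
  add 220.0.0.0/8 -> H3 at depth 8
  add 220.41.144.0/21 -> H3 at depth 21
  Q 5.177.2.41: descend 0000010110110001 ; hops seen [H0,H1,H1,H3] ; pick H3
  Q 220.41.144.204: descend 110111000010100110010 ; hops seen [H0,H3,H3,H1,H3] ; pick H3
  add 220.41.149.48/28 -> H2 at depth 28
  Q 220.41.149.58: descend 1101110000101001100101010011 ; hops seen [H0,H3,H3,H1,H3,H2] ; pick H2
  Q 220.0.1.12: descend 1101110000 ; hops seen [H0,H3] ; pick H3
  del 5.0.0.0/8 (clear depth 8)

== LOOKUPS ==
["H1","H3","H2","H3","H1","H2","H3","H3","H2","H3"]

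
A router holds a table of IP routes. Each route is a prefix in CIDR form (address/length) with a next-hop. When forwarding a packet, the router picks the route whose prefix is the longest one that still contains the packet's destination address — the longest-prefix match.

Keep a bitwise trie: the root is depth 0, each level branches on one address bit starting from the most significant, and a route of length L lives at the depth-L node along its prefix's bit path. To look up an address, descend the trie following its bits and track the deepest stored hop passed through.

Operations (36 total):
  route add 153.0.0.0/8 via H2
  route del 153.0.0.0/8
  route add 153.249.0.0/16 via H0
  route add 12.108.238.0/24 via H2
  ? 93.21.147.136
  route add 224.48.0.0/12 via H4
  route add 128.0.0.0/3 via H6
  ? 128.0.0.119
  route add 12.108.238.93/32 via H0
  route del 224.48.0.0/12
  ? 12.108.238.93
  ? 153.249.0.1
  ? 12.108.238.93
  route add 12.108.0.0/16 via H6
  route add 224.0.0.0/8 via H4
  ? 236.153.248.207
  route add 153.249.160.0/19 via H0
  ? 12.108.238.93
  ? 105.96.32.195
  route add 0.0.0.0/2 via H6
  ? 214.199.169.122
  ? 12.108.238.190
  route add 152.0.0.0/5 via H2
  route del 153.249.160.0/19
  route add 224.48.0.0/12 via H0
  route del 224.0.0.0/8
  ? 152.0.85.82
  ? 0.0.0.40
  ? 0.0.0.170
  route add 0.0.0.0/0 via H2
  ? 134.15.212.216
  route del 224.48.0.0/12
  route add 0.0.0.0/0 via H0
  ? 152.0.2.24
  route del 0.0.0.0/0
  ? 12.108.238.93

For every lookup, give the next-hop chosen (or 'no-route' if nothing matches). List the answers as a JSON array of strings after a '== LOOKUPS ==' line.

Apply in order:
  add 153.0.0.0/8 -> H2 at depth 8
  - 153.0.0.0/8 clear@8
  add 153.249.0.0/16 -> H0 at depth 16
  add 12.108.238.0/24 -> H2 at depth 24
  lookup 93.21.147.136: bits 0 walk d0:-→d1:- -> no-route
  add 224.48.0.0/12 -> H4 at depth 12
  add 128.0.0.0/3 -> H6 at depth 3
  lookup 128.0.0.119: bits 100 walk d0:-→d1:-→d2:-→d3:H6 -> H6
  add 12.108.238.93/32 -> H0 at depth 32
  - 224.48.0.0/12 clear@12
  lookup 12.108.238.93: bits 00001100011011001110111001011101 walk d0:-→d1:-→d2:-→d3:-→d4:-→d5:-→d6:-→d7:-→d8:-→d9:-→d10:-→d11:-→d12:-→d13:-→d14:-→d15:-→d16:-→d17:-→d18:-→d19:-→d20:-→d21:-→d22:-→d23:-→d24:H2→d25:-→d26:-→d27:-→d28:-→d29:-→d30:-→d31:-→d32:H0 -> H0
  lookup 153.249.0.1: bits 1001100111111001 walk d0:-→d1:-→d2:-→d3:H6→d4:-→d5:-→d6:-→d7:-→d8:-→d9:-→d10:-→d11:-→d12:-→d13:-→d14:-→d15:-→d16:H0 -> H0
  lookup 12.108.238.93: bits 00001100011011001110111001011101 walk d0:-→d1:-→d2:-→d3:-→d4:-→d5:-→d6:-→d7:-→d8:-→d9:-→d10:-→d11:-→d12:-→d13:-→d14:-→d15:-→d16:-→d17:-→d18:-→d19:-→d20:-→d21:-→d22:-→d23:-→d24:H2→d25:-→d26:-→d27:-→d28:-→d29:-→d30:-→d31:-→d32:H0 -> H0
  add 12.108.0.0/16 -> H6 at depth 16
  add 224.0.0.0/8 -> H4 at depth 8
  lookup 236.153.248.207: bits 1110 walk d0:-→d1:-→d2:-→d3:-→d4:- -> no-route
  add 153.249.160.0/19 -> H0 at depth 19
  lookup 12.108.238.93: bits 00001100011011001110111001011101 walk d0:-→d1:-→d2:-→d3:-→d4:-→d5:-→d6:-→d7:-→d8:-→d9:-→d10:-→d11:-→d12:-→d13:-→d14:-→d15:-→d16:H6→d17:-→d18:-→d19:-→d20:-→d21:-→d22:-→d23:-→d24:H2→d25:-→d26:-→d27:-→d28:-→d29:-→d30:-→d31:-→d32:H0 -> H0
  lookup 105.96.32.195: bits 0 walk d0:-→d1:- -> no-route
  add 0.0.0.0/2 -> H6 at depth 2
  lookup 214.199.169.122: bits 11 walk d0:-→d1:-→d2:- -> no-route
  lookup 12.108.238.190: bits 000011000110110011101110 walk d0:-→d1:-→d2:H6→d3:-→d4:-→d5:-→d6:-→d7:-→d8:-→d9:-→d10:-→d11:-→d12:-→d13:-→d14:-→d15:-→d16:H6→d17:-→d18:-→d19:-→d20:-→d21:-→d22:-→d23:-→d24:H2 -> H2
  add 152.0.0.0/5 -> H2 at depth 5
  - 153.249.160.0/19 clear@19
  add 224.48.0.0/12 -> H0 at depth 12
  - 224.0.0.0/8 clear@8
  lookup 152.0.85.82: bits 1001100 walk d0:-→d1:-→d2:-→d3:H6→d4:-→d5:H2→d6:-→d7:- -> H2
  lookup 0.0.0.40: bits 0000 walk d0:-→d1:-→d2:H6→d3:-→d4:- -> H6
  lookup 0.0.0.170: bits 0000 walk d0:-→d1:-→d2:H6→d3:-→d4:- -> H6
  add 0.0.0.0/0 -> H2 at depth 0
  lookup 134.15.212.216: bits 100 walk d0:H2→d1:-→d2:-→d3:H6 -> H6
  - 224.48.0.0/12 clear@12
  add 0.0.0.0/0 -> H0 at depth 0
  lookup 152.0.2.24: bits 1001100 walk d0:H0→d1:-→d2:-→d3:H6→d4:-→d5:H2→d6:-→d7:- -> H2
  - 0.0.0.0/0 clear@0
  lookup 12.108.238.93: bits 00001100011011001110111001011101 walk d0:-→d1:-→d2:H6→d3:-→d4:-→d5:-→d6:-→d7:-→d8:-→d9:-→d10:-→d11:-→d12:-→d13:-→d14:-→d15:-→d16:H6→d17:-→d18:-→d19:-→d20:-→d21:-→d22:-→d23:-→d24:H2→d25:-→d26:-→d27:-→d28:-→d29:-→d30:-→d31:-→d32:H0 -> H0

== LOOKUPS ==
["no-route","H6","H0","H0","H0","no-route","H0","no-route","no-route","H2","H2","H6","H6","H6","H2","H0"]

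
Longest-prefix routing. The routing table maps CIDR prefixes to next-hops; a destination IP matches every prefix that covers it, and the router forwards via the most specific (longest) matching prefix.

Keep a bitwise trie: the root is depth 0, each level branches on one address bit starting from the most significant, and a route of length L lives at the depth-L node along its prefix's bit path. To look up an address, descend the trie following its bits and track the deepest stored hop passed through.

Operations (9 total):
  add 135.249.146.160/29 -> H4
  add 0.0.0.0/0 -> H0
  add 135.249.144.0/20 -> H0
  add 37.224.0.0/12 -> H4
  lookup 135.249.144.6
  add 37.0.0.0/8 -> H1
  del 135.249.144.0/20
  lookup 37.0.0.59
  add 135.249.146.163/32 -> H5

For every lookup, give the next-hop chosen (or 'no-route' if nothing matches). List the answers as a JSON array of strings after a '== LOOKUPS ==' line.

Process each operation:
  add 135.249.146.160/29 -> H4 at depth 29
  add 0.0.0.0/0 -> H0 at depth 0
  add 135.249.144.0/20 -> H0 at depth 20
  add 37.224.0.0/12 -> H4 at depth 12
  lookup 135.249.144.6: bits 1000011111111001100100 walk d0:H0→d1:-→d2:-→d3:-→d4:-→d5:-→d6:-→d7:-→d8:-→d9:-→d10:-→d11:-→d12:-→d13:-→d14:-→d15:-→d16:-→d17:-→d18:-→d19:-→d20:H0→d21:-→d22:- -> H0
  add 37.0.0.0/8 -> H1 at depth 8
  - 135.249.144.0/20 clear@20
  lookup 37.0.0.59: bits 00100101 walk d0:H0→d1:-→d2:-→d3:-→d4:-→d5:-→d6:-→d7:-→d8:H1 -> H1
  add 135.249.146.163/32 -> H5 at depth 32

== LOOKUPS ==
["H0","H1"]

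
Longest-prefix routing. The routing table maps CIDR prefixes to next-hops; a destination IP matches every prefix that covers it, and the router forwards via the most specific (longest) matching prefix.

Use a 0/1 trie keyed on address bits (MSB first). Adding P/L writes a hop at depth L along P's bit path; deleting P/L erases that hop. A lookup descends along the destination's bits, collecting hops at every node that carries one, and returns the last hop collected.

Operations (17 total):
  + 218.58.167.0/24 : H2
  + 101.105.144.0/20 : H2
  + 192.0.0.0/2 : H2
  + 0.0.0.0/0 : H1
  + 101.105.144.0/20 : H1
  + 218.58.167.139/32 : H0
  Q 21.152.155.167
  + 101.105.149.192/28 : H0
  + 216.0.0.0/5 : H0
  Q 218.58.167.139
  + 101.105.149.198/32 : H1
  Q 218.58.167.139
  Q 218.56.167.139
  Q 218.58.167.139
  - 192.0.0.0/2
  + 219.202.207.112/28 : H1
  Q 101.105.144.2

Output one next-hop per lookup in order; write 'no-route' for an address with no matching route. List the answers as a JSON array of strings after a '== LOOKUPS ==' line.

Apply in order:
  add 218.58.167.0/24 -> H2 at depth 24
  add 101.105.144.0/20 -> H2 at depth 20
  add 192.0.0.0/2 -> H2 at depth 2
  add 0.0.0.0/0 -> H1 at depth 0
  add 101.105.144.0/20 -> H1 at depth 20
  add 218.58.167.139/32 -> H0 at depth 32
  Q 21.152.155.167: descend 0 ; hops seen [H1] ; pick H1
  add 101.105.149.192/28 -> H0 at depth 28
  add 216.0.0.0/5 -> H0 at depth 5
  Q 218.58.167.139: descend 11011010001110101010011110001011 ; hops seen [H1,H2,H0,H2,H0] ; pick H0
  add 101.105.149.198/32 -> H1 at depth 32
  Q 218.58.167.139: descend 11011010001110101010011110001011 ; hops seen [H1,H2,H0,H2,H0] ; pick H0
  Q 218.56.167.139: descend 11011010001110 ; hops seen [H1,H2,H0] ; pick H0
  Q 218.58.167.139: descend 11011010001110101010011110001011 ; hops seen [H1,H2,H0,H2,H0] ; pick H0
  - 192.0.0.0/2 clear@2
  add 219.202.207.112/28 -> H1 at depth 28
  Q 101.105.144.2: descend 011001010110100110010 ; hops seen [H1,H1] ; pick H1

== LOOKUPS ==
["H1","H0","H0","H0","H0","H1"]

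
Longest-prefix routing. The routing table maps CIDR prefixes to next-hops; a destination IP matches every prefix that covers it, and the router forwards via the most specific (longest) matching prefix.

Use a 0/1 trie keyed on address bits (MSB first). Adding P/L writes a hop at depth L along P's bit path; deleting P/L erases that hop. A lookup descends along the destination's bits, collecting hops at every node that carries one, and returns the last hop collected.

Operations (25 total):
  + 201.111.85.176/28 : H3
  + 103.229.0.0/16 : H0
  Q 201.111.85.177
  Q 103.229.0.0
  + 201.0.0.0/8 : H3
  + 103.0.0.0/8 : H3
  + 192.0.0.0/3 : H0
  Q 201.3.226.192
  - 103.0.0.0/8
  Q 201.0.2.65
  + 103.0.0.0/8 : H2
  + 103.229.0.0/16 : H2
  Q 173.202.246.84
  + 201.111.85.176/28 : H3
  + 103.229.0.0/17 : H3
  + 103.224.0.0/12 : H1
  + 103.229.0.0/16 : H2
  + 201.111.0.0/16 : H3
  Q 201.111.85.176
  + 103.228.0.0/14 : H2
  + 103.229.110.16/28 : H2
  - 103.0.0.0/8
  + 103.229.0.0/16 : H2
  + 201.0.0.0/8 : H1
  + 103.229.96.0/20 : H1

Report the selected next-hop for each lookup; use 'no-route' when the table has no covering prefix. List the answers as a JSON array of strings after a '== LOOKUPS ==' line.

Process each operation:
  + 201.111.85.176/28 (H3) depth=28
  + 103.229.0.0/16 (H0) depth=16
  Q 201.111.85.177: descend 1100100101101111010101011011 ; hops seen [H3] ; pick H3
  Q 103.229.0.0: descend 0110011111100101 ; hops seen [H0] ; pick H0
  + 201.0.0.0/8 (H3) depth=8
  + 103.0.0.0/8 (H3) depth=8
  + 192.0.0.0/3 (H0) depth=3
  Q 201.3.226.192: descend 110010010 ; hops seen [H0,H3] ; pick H3
  del 103.0.0.0/8 (clear depth 8)
  Q 201.0.2.65: descend 110010010 ; hops seen [H0,H3] ; pick H3
  + 103.0.0.0/8 (H2) depth=8
  + 103.229.0.0/16 (H2) depth=16
  Q 173.202.246.84: descend 1 ; hops seen [∅] ; pick no-route
  + 201.111.85.176/28 (H3) depth=28
  + 103.229.0.0/17 (H3) depth=17
  + 103.224.0.0/12 (H1) depth=12
  + 103.229.0.0/16 (H2) depth=16
  + 201.111.0.0/16 (H3) depth=16
  Q 201.111.85.176: descend 1100100101101111010101011011 ; hops seen [H0,H3,H3,H3] ; pick H3
  + 103.228.0.0/14 (H2) depth=14
  + 103.229.110.16/28 (H2) depth=28
  del 103.0.0.0/8 (clear depth 8)
  + 103.229.0.0/16 (H2) depth=16
  + 201.0.0.0/8 (H1) depth=8
  + 103.229.96.0/20 (H1) depth=20

== LOOKUPS ==
["H3","H0","H3","H3","no-route","H3"]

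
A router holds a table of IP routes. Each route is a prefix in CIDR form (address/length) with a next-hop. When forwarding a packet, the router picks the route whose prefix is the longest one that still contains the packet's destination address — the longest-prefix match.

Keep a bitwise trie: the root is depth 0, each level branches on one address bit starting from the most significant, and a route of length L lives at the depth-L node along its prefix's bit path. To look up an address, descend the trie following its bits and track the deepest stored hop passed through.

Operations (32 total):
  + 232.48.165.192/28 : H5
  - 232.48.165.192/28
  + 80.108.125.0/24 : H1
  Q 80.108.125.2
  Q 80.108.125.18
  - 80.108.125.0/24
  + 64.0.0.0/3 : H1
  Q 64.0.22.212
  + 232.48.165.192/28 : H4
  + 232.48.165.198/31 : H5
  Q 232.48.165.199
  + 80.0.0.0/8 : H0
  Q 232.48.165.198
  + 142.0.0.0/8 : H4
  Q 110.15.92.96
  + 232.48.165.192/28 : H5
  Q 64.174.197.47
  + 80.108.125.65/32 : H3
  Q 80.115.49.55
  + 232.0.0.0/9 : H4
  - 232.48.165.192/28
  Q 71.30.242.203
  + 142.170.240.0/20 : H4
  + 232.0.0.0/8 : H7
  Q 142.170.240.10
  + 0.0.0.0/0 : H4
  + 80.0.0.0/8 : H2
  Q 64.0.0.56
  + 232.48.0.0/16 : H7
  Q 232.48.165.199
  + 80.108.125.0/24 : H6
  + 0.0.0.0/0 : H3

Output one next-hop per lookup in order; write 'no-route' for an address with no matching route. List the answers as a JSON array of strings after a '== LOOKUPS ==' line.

Trace:
  + 232.48.165.192/28 (H5) depth=28
  - 232.48.165.192/28 clear@28
  + 80.108.125.0/24 (H1) depth=24
  ? 80.108.125.2  path d0:-→d1:-→d2:-→d3:-→d4:-→d5:-→d6:-→d7:-→d8:-→d9:-→d10:-→d11:-→d12:-→d13:-→d14:-→d15:-→d16:-→d17:-→d18:-→d19:-→d20:-→d21:-→d22:-→d23:-→d24:H1  best=H1
  ? 80.108.125.18  path d0:-→d1:-→d2:-→d3:-→d4:-→d5:-→d6:-→d7:-→d8:-→d9:-→d10:-→d11:-→d12:-→d13:-→d14:-→d15:-→d16:-→d17:-→d18:-→d19:-→d20:-→d21:-→d22:-→d23:-→d24:H1  best=H1
  - 80.108.125.0/24 clear@24
  + 64.0.0.0/3 (H1) depth=3
  ? 64.0.22.212  path d0:-→d1:-→d2:-→d3:H1  best=H1
  + 232.48.165.192/28 (H4) depth=28
  + 232.48.165.198/31 (H5) depth=31
  ? 232.48.165.199  path d0:-→d1:-→d2:-→d3:-→d4:-→d5:-→d6:-→d7:-→d8:-→d9:-→d10:-→d11:-→d12:-→d13:-→d14:-→d15:-→d16:-→d17:-→d18:-→d19:-→d20:-→d21:-→d22:-→d23:-→d24:-→d25:-→d26:-→d27:-→d28:H4→d29:-→d30:-→d31:H5  best=H5
  + 80.0.0.0/8 (H0) depth=8
  ? 232.48.165.198  path d0:-→d1:-→d2:-→d3:-→d4:-→d5:-→d6:-→d7:-→d8:-→d9:-→d10:-→d11:-→d12:-→d13:-→d14:-→d15:-→d16:-→d17:-→d18:-→d19:-→d20:-→d21:-→d22:-→d23:-→d24:-→d25:-→d26:-→d27:-→d28:H4→d29:-→d30:-→d31:H5  best=H5
  + 142.0.0.0/8 (H4) depth=8
  ? 110.15.92.96  path d0:-→d1:-→d2:-  best=no-route
  + 232.48.165.192/28 (H5) depth=28
  ? 64.174.197.47  path d0:-→d1:-→d2:-→d3:H1  best=H1
  + 80.108.125.65/32 (H3) depth=32
  ? 80.115.49.55  path d0:-→d1:-→d2:-→d3:H1→d4:-→d5:-→d6:-→d7:-→d8:H0→d9:-→d10:-→d11:-  best=H0
  + 232.0.0.0/9 (H4) depth=9
  - 232.48.165.192/28 clear@28
  ? 71.30.242.203  path d0:-→d1:-→d2:-→d3:H1  best=H1
  + 142.170.240.0/20 (H4) depth=20
  + 232.0.0.0/8 (H7) depth=8
  ? 142.170.240.10  path d0:-→d1:-→d2:-→d3:-→d4:-→d5:-→d6:-→d7:-→d8:H4→d9:-→d10:-→d11:-→d12:-→d13:-→d14:-→d15:-→d16:-→d17:-→d18:-→d19:-→d20:H4  best=H4
  + 0.0.0.0/0 (H4) depth=0
  + 80.0.0.0/8 (H2) depth=8
  ? 64.0.0.56  path d0:H4→d1:-→d2:-→d3:H1  best=H1
  + 232.48.0.0/16 (H7) depth=16
  ? 232.48.165.199  path d0:H4→d1:-→d2:-→d3:-→d4:-→d5:-→d6:-→d7:-→d8:H7→d9:H4→d10:-→d11:-→d12:-→d13:-→d14:-→d15:-→d16:H7→d17:-→d18:-→d19:-→d20:-→d21:-→d22:-→d23:-→d24:-→d25:-→d26:-→d27:-→d28:-→d29:-→d30:-→d31:H5  best=H5
  + 80.108.125.0/24 (H6) depth=24
  + 0.0.0.0/0 (H3) depth=0

== LOOKUPS ==
["H1","H1","H1","H5","H5","no-route","H1","H0","H1","H4","H1","H5"]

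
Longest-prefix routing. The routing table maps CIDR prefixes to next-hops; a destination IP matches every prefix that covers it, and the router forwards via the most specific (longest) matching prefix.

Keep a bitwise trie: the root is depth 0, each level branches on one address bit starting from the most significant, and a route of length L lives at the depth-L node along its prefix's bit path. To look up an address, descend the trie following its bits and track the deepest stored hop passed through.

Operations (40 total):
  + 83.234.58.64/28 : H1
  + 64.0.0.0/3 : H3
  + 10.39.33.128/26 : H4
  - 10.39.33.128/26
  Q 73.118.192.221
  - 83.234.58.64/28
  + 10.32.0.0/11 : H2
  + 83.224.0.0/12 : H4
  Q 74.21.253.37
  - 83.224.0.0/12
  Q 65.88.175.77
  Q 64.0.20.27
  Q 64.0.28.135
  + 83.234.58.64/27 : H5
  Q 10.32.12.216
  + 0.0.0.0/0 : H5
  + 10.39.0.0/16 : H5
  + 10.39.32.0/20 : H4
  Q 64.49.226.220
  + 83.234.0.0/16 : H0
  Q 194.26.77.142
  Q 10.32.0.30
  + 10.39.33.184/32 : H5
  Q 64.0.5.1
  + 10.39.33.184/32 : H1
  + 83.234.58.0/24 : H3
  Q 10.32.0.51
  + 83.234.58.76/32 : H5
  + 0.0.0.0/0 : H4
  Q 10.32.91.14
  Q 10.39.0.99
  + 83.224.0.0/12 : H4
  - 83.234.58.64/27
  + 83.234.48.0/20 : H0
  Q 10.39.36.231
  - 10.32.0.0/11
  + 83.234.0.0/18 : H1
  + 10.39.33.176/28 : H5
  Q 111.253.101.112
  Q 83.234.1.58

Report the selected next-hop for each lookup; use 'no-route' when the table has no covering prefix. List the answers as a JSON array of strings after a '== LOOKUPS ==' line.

Apply in order:
  + 83.234.58.64/28 (H1) depth=28
  + 64.0.0.0/3 (H3) depth=3
  + 10.39.33.128/26 (H4) depth=26
  - 10.39.33.128/26 clear@26
  Q 73.118.192.221: descend 010 ; hops seen [H3] ; pick H3
  - 83.234.58.64/28 clear@28
  + 10.32.0.0/11 (H2) depth=11
  + 83.224.0.0/12 (H4) depth=12
  Q 74.21.253.37: descend 010 ; hops seen [H3] ; pick H3
  - 83.224.0.0/12 clear@12
  Q 65.88.175.77: descend 010 ; hops seen [H3] ; pick H3
  Q 64.0.20.27: descend 010 ; hops seen [H3] ; pick H3
  Q 64.0.28.135: descend 010 ; hops seen [H3] ; pick H3
  + 83.234.58.64/27 (H5) depth=27
  Q 10.32.12.216: descend 0000101000100 ; hops seen [H2] ; pick H2
  + 0.0.0.0/0 (H5) depth=0
  + 10.39.0.0/16 (H5) depth=16
  + 10.39.32.0/20 (H4) depth=20
  Q 64.49.226.220: descend 010 ; hops seen [H5,H3] ; pick H3
  + 83.234.0.0/16 (H0) depth=16
  Q 194.26.77.142: descend ε ; hops seen [H5] ; pick H5
  Q 10.32.0.30: descend 0000101000100 ; hops seen [H5,H2] ; pick H2
  + 10.39.33.184/32 (H5) depth=32
  Q 64.0.5.1: descend 010 ; hops seen [H5,H3] ; pick H3
  + 10.39.33.184/32 (H1) depth=32
  + 83.234.58.0/24 (H3) depth=24
  Q 10.32.0.51: descend 0000101000100 ; hops seen [H5,H2] ; pick H2
  + 83.234.58.76/32 (H5) depth=32
  + 0.0.0.0/0 (H4) depth=0
  Q 10.32.91.14: descend 0000101000100 ; hops seen [H4,H2] ; pick H2
  Q 10.39.0.99: descend 000010100010011100 ; hops seen [H4,H2,H5] ; pick H5
  + 83.224.0.0/12 (H4) depth=12
  - 83.234.58.64/27 clear@27
  + 83.234.48.0/20 (H0) depth=20
  Q 10.39.36.231: descend 000010100010011100100 ; hops seen [H4,H2,H5,H4] ; pick H4
  - 10.32.0.0/11 clear@11
  + 83.234.0.0/18 (H1) depth=18
  + 10.39.33.176/28 (H5) depth=28
  Q 111.253.101.112: descend 01 ; hops seen [H4] ; pick H4
  Q 83.234.1.58: descend 010100111110101000 ; hops seen [H4,H3,H4,H0,H1] ; pick H1

== LOOKUPS ==
["H3","H3","H3","H3","H3","H2","H3","H5","H2","H3","H2","H2","H5","H4","H4","H1"]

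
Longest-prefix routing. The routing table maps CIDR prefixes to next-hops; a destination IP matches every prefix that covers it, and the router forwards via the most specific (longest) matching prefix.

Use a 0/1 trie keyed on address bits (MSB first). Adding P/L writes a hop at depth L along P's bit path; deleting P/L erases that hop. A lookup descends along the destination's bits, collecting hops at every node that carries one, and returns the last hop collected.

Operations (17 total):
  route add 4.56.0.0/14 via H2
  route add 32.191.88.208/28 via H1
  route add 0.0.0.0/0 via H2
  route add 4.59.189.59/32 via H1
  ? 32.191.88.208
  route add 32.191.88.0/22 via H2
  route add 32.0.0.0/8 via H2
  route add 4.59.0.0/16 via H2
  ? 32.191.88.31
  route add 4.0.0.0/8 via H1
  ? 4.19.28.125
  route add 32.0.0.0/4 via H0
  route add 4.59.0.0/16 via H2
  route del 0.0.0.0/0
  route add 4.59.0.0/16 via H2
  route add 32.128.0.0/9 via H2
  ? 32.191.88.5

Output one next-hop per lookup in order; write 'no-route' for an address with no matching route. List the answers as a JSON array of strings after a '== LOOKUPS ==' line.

Trace:
  + 4.56.0.0/14 (H2) depth=14
  + 32.191.88.208/28 (H1) depth=28
  + 0.0.0.0/0 (H2) depth=0
  + 4.59.189.59/32 (H1) depth=32
  lookup 32.191.88.208: bits 0010000010111111010110001101 walk d0:H2→d1:-→d2:-→d3:-→d4:-→d5:-→d6:-→d7:-→d8:-→d9:-→d10:-→d11:-→d12:-→d13:-→d14:-→d15:-→d16:-→d17:-→d18:-→d19:-→d20:-→d21:-→d22:-→d23:-→d24:-→d25:-→d26:-→d27:-→d28:H1 -> H1
  + 32.191.88.0/22 (H2) depth=22
  + 32.0.0.0/8 (H2) depth=8
  + 4.59.0.0/16 (H2) depth=16
  lookup 32.191.88.31: bits 001000001011111101011000 walk d0:H2→d1:-→d2:-→d3:-→d4:-→d5:-→d6:-→d7:-→d8:H2→d9:-→d10:-→d11:-→d12:-→d13:-→d14:-→d15:-→d16:-→d17:-→d18:-→d19:-→d20:-→d21:-→d22:H2→d23:-→d24:- -> H2
  + 4.0.0.0/8 (H1) depth=8
  lookup 4.19.28.125: bits 0000010000 walk d0:H2→d1:-→d2:-→d3:-→d4:-→d5:-→d6:-→d7:-→d8:H1→d9:-→d10:- -> H1
  + 32.0.0.0/4 (H0) depth=4
  + 4.59.0.0/16 (H2) depth=16
  del 0.0.0.0/0 (clear depth 0)
  + 4.59.0.0/16 (H2) depth=16
  + 32.128.0.0/9 (H2) depth=9
  lookup 32.191.88.5: bits 001000001011111101011000 walk d0:-→d1:-→d2:-→d3:-→d4:H0→d5:-→d6:-→d7:-→d8:H2→d9:H2→d10:-→d11:-→d12:-→d13:-→d14:-→d15:-→d16:-→d17:-→d18:-→d19:-→d20:-→d21:-→d22:H2→d23:-→d24:- -> H2

== LOOKUPS ==
["H1","H2","H1","H2"]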